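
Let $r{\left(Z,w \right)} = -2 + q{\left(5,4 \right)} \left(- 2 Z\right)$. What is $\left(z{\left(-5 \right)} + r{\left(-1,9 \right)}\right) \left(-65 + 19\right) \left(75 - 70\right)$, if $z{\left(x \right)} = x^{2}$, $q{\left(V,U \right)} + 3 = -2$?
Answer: $-2990$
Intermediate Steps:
$q{\left(V,U \right)} = -5$ ($q{\left(V,U \right)} = -3 - 2 = -5$)
$r{\left(Z,w \right)} = -2 + 10 Z$ ($r{\left(Z,w \right)} = -2 - 5 \left(- 2 Z\right) = -2 + 10 Z$)
$\left(z{\left(-5 \right)} + r{\left(-1,9 \right)}\right) \left(-65 + 19\right) \left(75 - 70\right) = \left(\left(-5\right)^{2} + \left(-2 + 10 \left(-1\right)\right)\right) \left(-65 + 19\right) \left(75 - 70\right) = \left(25 - 12\right) \left(\left(-46\right) 5\right) = \left(25 - 12\right) \left(-230\right) = 13 \left(-230\right) = -2990$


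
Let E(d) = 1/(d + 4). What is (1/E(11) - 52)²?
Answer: 1369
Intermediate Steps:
E(d) = 1/(4 + d)
(1/E(11) - 52)² = (1/(1/(4 + 11)) - 52)² = (1/(1/15) - 52)² = (15 - 52)² = (-37)² = 1369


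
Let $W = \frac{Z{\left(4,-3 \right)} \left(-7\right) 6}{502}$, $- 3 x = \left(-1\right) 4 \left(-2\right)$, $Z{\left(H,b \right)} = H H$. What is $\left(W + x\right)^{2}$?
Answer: $\frac{9096256}{567009} \approx 16.043$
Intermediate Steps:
$Z{\left(H,b \right)} = H^{2}$
$x = - \frac{8}{3}$ ($x = - \frac{\left(-1\right) 4 \left(-2\right)}{3} = - \frac{\left(-4\right) \left(-2\right)}{3} = \left(- \frac{1}{3}\right) 8 = - \frac{8}{3} \approx -2.6667$)
$W = - \frac{336}{251}$ ($W = \frac{4^{2} \left(-7\right) 6}{502} = 16 \left(-7\right) 6 \cdot \frac{1}{502} = \left(-112\right) 6 \cdot \frac{1}{502} = \left(-672\right) \frac{1}{502} = - \frac{336}{251} \approx -1.3386$)
$\left(W + x\right)^{2} = \left(- \frac{336}{251} - \frac{8}{3}\right)^{2} = \left(- \frac{3016}{753}\right)^{2} = \frac{9096256}{567009}$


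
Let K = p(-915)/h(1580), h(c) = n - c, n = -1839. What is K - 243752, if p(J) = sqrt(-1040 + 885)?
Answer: -243752 - I*sqrt(155)/3419 ≈ -2.4375e+5 - 0.0036414*I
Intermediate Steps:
h(c) = -1839 - c
p(J) = I*sqrt(155) (p(J) = sqrt(-155) = I*sqrt(155))
K = -I*sqrt(155)/3419 (K = (I*sqrt(155))/(-1839 - 1*1580) = (I*sqrt(155))/(-1839 - 1580) = (I*sqrt(155))/(-3419) = (I*sqrt(155))*(-1/3419) = -I*sqrt(155)/3419 ≈ -0.0036414*I)
K - 243752 = -I*sqrt(155)/3419 - 243752 = -243752 - I*sqrt(155)/3419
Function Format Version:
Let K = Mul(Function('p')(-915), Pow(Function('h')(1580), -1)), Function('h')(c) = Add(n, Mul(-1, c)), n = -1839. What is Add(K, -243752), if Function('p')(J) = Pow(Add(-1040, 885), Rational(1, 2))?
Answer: Add(-243752, Mul(Rational(-1, 3419), I, Pow(155, Rational(1, 2)))) ≈ Add(-2.4375e+5, Mul(-0.0036414, I))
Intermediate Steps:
Function('h')(c) = Add(-1839, Mul(-1, c))
Function('p')(J) = Mul(I, Pow(155, Rational(1, 2))) (Function('p')(J) = Pow(-155, Rational(1, 2)) = Mul(I, Pow(155, Rational(1, 2))))
K = Mul(Rational(-1, 3419), I, Pow(155, Rational(1, 2))) (K = Mul(Mul(I, Pow(155, Rational(1, 2))), Pow(Add(-1839, Mul(-1, 1580)), -1)) = Mul(Mul(I, Pow(155, Rational(1, 2))), Pow(Add(-1839, -1580), -1)) = Mul(Mul(I, Pow(155, Rational(1, 2))), Pow(-3419, -1)) = Mul(Mul(I, Pow(155, Rational(1, 2))), Rational(-1, 3419)) = Mul(Rational(-1, 3419), I, Pow(155, Rational(1, 2))) ≈ Mul(-0.0036414, I))
Add(K, -243752) = Add(Mul(Rational(-1, 3419), I, Pow(155, Rational(1, 2))), -243752) = Add(-243752, Mul(Rational(-1, 3419), I, Pow(155, Rational(1, 2))))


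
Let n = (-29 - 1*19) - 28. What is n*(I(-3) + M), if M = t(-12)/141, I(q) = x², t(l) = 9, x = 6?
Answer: -128820/47 ≈ -2740.9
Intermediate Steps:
I(q) = 36 (I(q) = 6² = 36)
M = 3/47 (M = 9/141 = 9*(1/141) = 3/47 ≈ 0.063830)
n = -76 (n = (-29 - 19) - 28 = -48 - 28 = -76)
n*(I(-3) + M) = -76*(36 + 3/47) = -76*1695/47 = -128820/47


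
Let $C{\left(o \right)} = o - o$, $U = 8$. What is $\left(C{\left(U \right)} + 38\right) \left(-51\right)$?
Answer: $-1938$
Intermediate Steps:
$C{\left(o \right)} = 0$
$\left(C{\left(U \right)} + 38\right) \left(-51\right) = \left(0 + 38\right) \left(-51\right) = 38 \left(-51\right) = -1938$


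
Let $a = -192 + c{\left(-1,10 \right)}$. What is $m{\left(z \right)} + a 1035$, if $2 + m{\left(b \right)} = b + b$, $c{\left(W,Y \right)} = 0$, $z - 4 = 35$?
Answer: $-198644$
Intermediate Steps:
$z = 39$ ($z = 4 + 35 = 39$)
$m{\left(b \right)} = -2 + 2 b$ ($m{\left(b \right)} = -2 + \left(b + b\right) = -2 + 2 b$)
$a = -192$ ($a = -192 + 0 = -192$)
$m{\left(z \right)} + a 1035 = \left(-2 + 2 \cdot 39\right) - 198720 = \left(-2 + 78\right) - 198720 = 76 - 198720 = -198644$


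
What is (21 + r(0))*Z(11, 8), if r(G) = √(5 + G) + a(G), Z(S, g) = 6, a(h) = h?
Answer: 126 + 6*√5 ≈ 139.42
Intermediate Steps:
r(G) = G + √(5 + G) (r(G) = √(5 + G) + G = G + √(5 + G))
(21 + r(0))*Z(11, 8) = (21 + (0 + √(5 + 0)))*6 = (21 + (0 + √5))*6 = (21 + √5)*6 = 126 + 6*√5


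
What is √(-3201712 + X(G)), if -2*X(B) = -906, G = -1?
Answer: I*√3201259 ≈ 1789.2*I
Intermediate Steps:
X(B) = 453 (X(B) = -½*(-906) = 453)
√(-3201712 + X(G)) = √(-3201712 + 453) = √(-3201259) = I*√3201259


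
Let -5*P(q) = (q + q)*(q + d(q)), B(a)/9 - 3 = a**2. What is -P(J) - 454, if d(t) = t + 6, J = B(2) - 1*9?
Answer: 10042/5 ≈ 2008.4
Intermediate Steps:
B(a) = 27 + 9*a**2
J = 54 (J = (27 + 9*2**2) - 1*9 = (27 + 9*4) - 9 = (27 + 36) - 9 = 63 - 9 = 54)
d(t) = 6 + t
P(q) = -2*q*(6 + 2*q)/5 (P(q) = -(q + q)*(q + (6 + q))/5 = -2*q*(6 + 2*q)/5)
-P(J) - 454 = -(-4)*54*(3 + 54)/5 - 454 = -(-4)*54*57/5 - 454 = -1*(-12312/5) - 454 = 12312/5 - 454 = 10042/5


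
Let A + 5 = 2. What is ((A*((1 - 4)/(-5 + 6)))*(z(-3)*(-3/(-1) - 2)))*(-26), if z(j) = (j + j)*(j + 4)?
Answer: 1404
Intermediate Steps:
A = -3 (A = -5 + 2 = -3)
z(j) = 2*j*(4 + j) (z(j) = (2*j)*(4 + j) = 2*j*(4 + j))
((A*((1 - 4)/(-5 + 6)))*(z(-3)*(-3/(-1) - 2)))*(-26) = ((-3*(1 - 4)/(-5 + 6))*((2*(-3)*(4 - 3))*(-3/(-1) - 2)))*(-26) = ((-(-9)/1)*((2*(-3)*1)*(-3*(-1) - 2)))*(-26) = ((-(-9))*(-6*(3 - 2)))*(-26) = ((-3*(-3))*(-6*1))*(-26) = (9*(-6))*(-26) = -54*(-26) = 1404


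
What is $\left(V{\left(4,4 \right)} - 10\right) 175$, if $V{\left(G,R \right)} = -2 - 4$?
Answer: $-2800$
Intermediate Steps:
$V{\left(G,R \right)} = -6$ ($V{\left(G,R \right)} = -2 - 4 = -6$)
$\left(V{\left(4,4 \right)} - 10\right) 175 = \left(-6 - 10\right) 175 = \left(-16\right) 175 = -2800$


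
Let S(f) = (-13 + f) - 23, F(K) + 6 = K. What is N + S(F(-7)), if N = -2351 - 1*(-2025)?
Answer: -375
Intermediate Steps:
F(K) = -6 + K
S(f) = -36 + f
N = -326 (N = -2351 + 2025 = -326)
N + S(F(-7)) = -326 + (-36 + (-6 - 7)) = -326 + (-36 - 13) = -326 - 49 = -375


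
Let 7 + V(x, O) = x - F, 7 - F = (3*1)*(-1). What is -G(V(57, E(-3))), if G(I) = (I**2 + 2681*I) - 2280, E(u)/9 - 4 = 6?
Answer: -106560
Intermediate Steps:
F = 10 (F = 7 - 3*1*(-1) = 7 - 3*(-1) = 7 - 1*(-3) = 7 + 3 = 10)
E(u) = 90 (E(u) = 36 + 9*6 = 36 + 54 = 90)
V(x, O) = -17 + x (V(x, O) = -7 + (x - 1*10) = -7 + (x - 10) = -7 + (-10 + x) = -17 + x)
G(I) = -2280 + I**2 + 2681*I
-G(V(57, E(-3))) = -(-2280 + (-17 + 57)**2 + 2681*(-17 + 57)) = -(-2280 + 40**2 + 2681*40) = -(-2280 + 1600 + 107240) = -1*106560 = -106560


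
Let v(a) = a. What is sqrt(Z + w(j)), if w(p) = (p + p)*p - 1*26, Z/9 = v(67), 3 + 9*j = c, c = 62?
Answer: sqrt(53699)/9 ≈ 25.748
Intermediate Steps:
j = 59/9 (j = -1/3 + (1/9)*62 = -1/3 + 62/9 = 59/9 ≈ 6.5556)
Z = 603 (Z = 9*67 = 603)
w(p) = -26 + 2*p**2 (w(p) = (2*p)*p - 26 = 2*p**2 - 26 = -26 + 2*p**2)
sqrt(Z + w(j)) = sqrt(603 + (-26 + 2*(59/9)**2)) = sqrt(603 + (-26 + 2*(3481/81))) = sqrt(603 + (-26 + 6962/81)) = sqrt(603 + 4856/81) = sqrt(53699/81) = sqrt(53699)/9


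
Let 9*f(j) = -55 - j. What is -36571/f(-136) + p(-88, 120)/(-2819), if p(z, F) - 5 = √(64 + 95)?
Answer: -103093694/25371 - √159/2819 ≈ -4063.4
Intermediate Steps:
p(z, F) = 5 + √159 (p(z, F) = 5 + √(64 + 95) = 5 + √159)
f(j) = -55/9 - j/9 (f(j) = (-55 - j)/9 = -55/9 - j/9)
-36571/f(-136) + p(-88, 120)/(-2819) = -36571/(-55/9 - ⅑*(-136)) + (5 + √159)/(-2819) = -36571/(-55/9 + 136/9) + (5 + √159)*(-1/2819) = -36571/9 + (-5/2819 - √159/2819) = -103093694/25371 - √159/2819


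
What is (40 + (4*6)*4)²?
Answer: 18496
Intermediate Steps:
(40 + (4*6)*4)² = (40 + 24*4)² = (40 + 96)² = 136² = 18496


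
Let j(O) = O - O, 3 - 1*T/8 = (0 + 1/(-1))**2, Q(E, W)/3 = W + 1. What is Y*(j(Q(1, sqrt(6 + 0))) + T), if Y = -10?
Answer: -160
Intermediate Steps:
Q(E, W) = 3 + 3*W (Q(E, W) = 3*(W + 1) = 3*(1 + W) = 3 + 3*W)
T = 16 (T = 24 - 8*(0 + 1/(-1))**2 = 24 - 8*(0 - 1)**2 = 24 - 8*(-1)**2 = 24 - 8*1 = 24 - 8 = 16)
j(O) = 0
Y*(j(Q(1, sqrt(6 + 0))) + T) = -10*(0 + 16) = -10*16 = -160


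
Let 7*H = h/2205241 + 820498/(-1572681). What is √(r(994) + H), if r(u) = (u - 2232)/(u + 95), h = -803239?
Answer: I*√744605776991954853918480797/24276984347847 ≈ 1.124*I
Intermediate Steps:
H = -3072634543777/24276984347847 (H = (-803239/2205241 + 820498/(-1572681))/7 = (-803239*1/2205241 + 820498*(-1/1572681))/7 = (-803239/2205241 - 820498/1572681)/7 = (⅐)*(-3072634543777/3468140621121) = -3072634543777/24276984347847 ≈ -0.12657)
r(u) = (-2232 + u)/(95 + u)
√(r(994) + H) = √((-2232 + 994)/(95 + 994) - 3072634543777/24276984347847) = √(-1238/1089 - 3072634543777/24276984347847) = √(-1012151686085083/801140483478951) = I*√744605776991954853918480797/24276984347847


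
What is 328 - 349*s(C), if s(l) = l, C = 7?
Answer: -2115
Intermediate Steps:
328 - 349*s(C) = 328 - 349*7 = 328 - 2443 = -2115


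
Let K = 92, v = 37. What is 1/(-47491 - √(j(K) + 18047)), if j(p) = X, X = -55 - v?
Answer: -47491/2255377126 + 3*√1995/2255377126 ≈ -2.0997e-5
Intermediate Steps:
X = -92 (X = -55 - 1*37 = -55 - 37 = -92)
j(p) = -92
1/(-47491 - √(j(K) + 18047)) = 1/(-47491 - √(-92 + 18047)) = 1/(-47491 - √17955) = 1/(-47491 - 3*√1995)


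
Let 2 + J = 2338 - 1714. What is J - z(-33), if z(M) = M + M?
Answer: 688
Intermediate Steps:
z(M) = 2*M
J = 622 (J = -2 + (2338 - 1714) = -2 + 624 = 622)
J - z(-33) = 622 - 2*(-33) = 622 - 1*(-66) = 622 + 66 = 688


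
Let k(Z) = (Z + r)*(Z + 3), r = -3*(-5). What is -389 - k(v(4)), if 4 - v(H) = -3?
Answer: -609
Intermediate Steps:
r = 15
v(H) = 7 (v(H) = 4 - 1*(-3) = 4 + 3 = 7)
k(Z) = (3 + Z)*(15 + Z) (k(Z) = (Z + 15)*(Z + 3) = (15 + Z)*(3 + Z) = (3 + Z)*(15 + Z))
-389 - k(v(4)) = -389 - (45 + 7² + 18*7) = -389 - (45 + 49 + 126) = -389 - 1*220 = -389 - 220 = -609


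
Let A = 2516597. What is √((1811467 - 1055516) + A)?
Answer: 2*√818137 ≈ 1809.0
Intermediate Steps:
√((1811467 - 1055516) + A) = √((1811467 - 1055516) + 2516597) = √(755951 + 2516597) = √3272548 = 2*√818137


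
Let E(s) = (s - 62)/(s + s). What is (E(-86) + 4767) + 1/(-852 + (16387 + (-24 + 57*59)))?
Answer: 3869509775/811582 ≈ 4767.9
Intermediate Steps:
E(s) = (-62 + s)/(2*s) (E(s) = (-62 + s)/((2*s)) = (-62 + s)*(1/(2*s)) = (-62 + s)/(2*s))
(E(-86) + 4767) + 1/(-852 + (16387 + (-24 + 57*59))) = ((½)*(-62 - 86)/(-86) + 4767) + 1/(-852 + (16387 + (-24 + 57*59))) = ((½)*(-1/86)*(-148) + 4767) + 1/(-852 + (16387 + (-24 + 3363))) = (37/43 + 4767) + 1/(-852 + (16387 + 3339)) = 205018/43 + 1/(-852 + 19726) = 205018/43 + 1/18874 = 3869509775/811582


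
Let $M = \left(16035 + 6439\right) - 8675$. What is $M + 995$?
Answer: $14794$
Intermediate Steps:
$M = 13799$ ($M = 22474 - 8675 = 13799$)
$M + 995 = 13799 + 995 = 14794$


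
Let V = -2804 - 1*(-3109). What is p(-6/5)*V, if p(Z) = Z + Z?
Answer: -732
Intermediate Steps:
p(Z) = 2*Z
V = 305 (V = -2804 + 3109 = 305)
p(-6/5)*V = (2*(-6/5))*305 = -12/5*305 = -732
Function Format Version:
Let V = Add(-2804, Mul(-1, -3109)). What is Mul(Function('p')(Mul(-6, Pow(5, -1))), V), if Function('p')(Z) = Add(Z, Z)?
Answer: -732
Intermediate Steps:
Function('p')(Z) = Mul(2, Z)
V = 305 (V = Add(-2804, 3109) = 305)
Mul(Function('p')(Mul(-6, Pow(5, -1))), V) = Mul(Mul(2, Mul(-6, Pow(5, -1))), 305) = Mul(Mul(2, Mul(-6, Rational(1, 5))), 305) = Mul(Mul(2, Rational(-6, 5)), 305) = Mul(Rational(-12, 5), 305) = -732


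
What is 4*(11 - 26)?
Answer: -60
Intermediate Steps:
4*(11 - 26) = 4*(-15) = -60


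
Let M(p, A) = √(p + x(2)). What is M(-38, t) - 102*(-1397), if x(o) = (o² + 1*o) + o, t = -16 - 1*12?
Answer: 142494 + I*√30 ≈ 1.4249e+5 + 5.4772*I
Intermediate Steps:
t = -28 (t = -16 - 12 = -28)
x(o) = o² + 2*o (x(o) = (o² + o) + o = (o + o²) + o = o² + 2*o)
M(p, A) = √(8 + p) (M(p, A) = √(p + 2*(2 + 2)) = √(p + 2*4) = √(p + 8) = √(8 + p))
M(-38, t) - 102*(-1397) = √(8 - 38) - 102*(-1397) = √(-30) + 142494 = I*√30 + 142494 = 142494 + I*√30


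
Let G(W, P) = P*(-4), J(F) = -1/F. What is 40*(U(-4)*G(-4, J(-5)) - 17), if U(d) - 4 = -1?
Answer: -776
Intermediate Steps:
U(d) = 3 (U(d) = 4 - 1 = 3)
G(W, P) = -4*P
40*(U(-4)*G(-4, J(-5)) - 17) = 40*(3*(-(-4)/(-5)) - 17) = 40*(3*(-(-4)*(-1)/5) - 17) = 40*(3*(-4*⅕) - 17) = 40*(3*(-⅘) - 17) = 40*(-12/5 - 17) = 40*(-97/5) = -776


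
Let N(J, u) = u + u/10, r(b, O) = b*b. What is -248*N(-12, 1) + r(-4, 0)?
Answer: -1284/5 ≈ -256.80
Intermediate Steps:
r(b, O) = b**2
N(J, u) = 11*u/10 (N(J, u) = u + u*(1/10) = u + u/10 = 11*u/10)
-248*N(-12, 1) + r(-4, 0) = -1364/5 + (-4)**2 = -248*11/10 + 16 = -1364/5 + 16 = -1284/5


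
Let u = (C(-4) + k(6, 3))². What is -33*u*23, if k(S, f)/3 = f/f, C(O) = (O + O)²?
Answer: -3407151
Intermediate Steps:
C(O) = 4*O² (C(O) = (2*O)² = 4*O²)
k(S, f) = 3 (k(S, f) = 3*(f/f) = 3*1 = 3)
u = 4489 (u = (4*(-4)² + 3)² = (4*16 + 3)² = (64 + 3)² = 67² = 4489)
-33*u*23 = -33*4489*23 = -148137*23 = -3407151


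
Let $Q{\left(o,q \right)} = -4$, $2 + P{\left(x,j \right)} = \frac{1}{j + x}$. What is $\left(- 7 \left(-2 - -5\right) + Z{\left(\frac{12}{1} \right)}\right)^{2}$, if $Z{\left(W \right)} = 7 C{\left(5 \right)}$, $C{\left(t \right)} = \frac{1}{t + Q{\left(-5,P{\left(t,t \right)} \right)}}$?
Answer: $196$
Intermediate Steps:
$P{\left(x,j \right)} = -2 + \frac{1}{j + x}$
$C{\left(t \right)} = \frac{1}{-4 + t}$ ($C{\left(t \right)} = \frac{1}{t - 4} = \frac{1}{-4 + t}$)
$Z{\left(W \right)} = 7$ ($Z{\left(W \right)} = \frac{7}{-4 + 5} = \frac{7}{1} = 7 \cdot 1 = 7$)
$\left(- 7 \left(-2 - -5\right) + Z{\left(\frac{12}{1} \right)}\right)^{2} = \left(- 7 \left(-2 - -5\right) + 7\right)^{2} = \left(- 7 \left(-2 + 5\right) + 7\right)^{2} = \left(\left(-7\right) 3 + 7\right)^{2} = \left(-21 + 7\right)^{2} = \left(-14\right)^{2} = 196$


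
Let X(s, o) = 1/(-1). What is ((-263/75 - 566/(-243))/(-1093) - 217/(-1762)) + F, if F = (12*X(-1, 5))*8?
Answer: -1121711573039/11699635950 ≈ -95.876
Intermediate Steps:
X(s, o) = -1
F = -96 (F = (12*(-1))*8 = -12*8 = -96)
((-263/75 - 566/(-243))/(-1093) - 217/(-1762)) + F = ((-263/75 - 566/(-243))/(-1093) - 217/(-1762)) - 96 = ((-263*1/75 - 566*(-1/243))*(-1/1093) - 217*(-1/1762)) - 96 = ((-263/75 + 566/243)*(-1/1093) + 217/1762) - 96 = (-7153/6075*(-1/1093) + 217/1762) - 96 = (7153/6639975 + 217/1762) - 96 = 1453478161/11699635950 - 96 = -1121711573039/11699635950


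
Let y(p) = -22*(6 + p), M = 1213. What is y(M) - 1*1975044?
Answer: -2001862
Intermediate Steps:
y(p) = -132 - 22*p
y(M) - 1*1975044 = (-132 - 22*1213) - 1*1975044 = (-132 - 26686) - 1975044 = -26818 - 1975044 = -2001862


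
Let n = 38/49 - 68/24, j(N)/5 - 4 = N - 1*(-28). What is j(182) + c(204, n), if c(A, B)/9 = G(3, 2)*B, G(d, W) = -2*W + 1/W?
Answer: 31775/28 ≈ 1134.8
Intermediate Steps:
j(N) = 160 + 5*N (j(N) = 20 + 5*(N - 1*(-28)) = 20 + 5*(N + 28) = 20 + 5*(28 + N) = 20 + (140 + 5*N) = 160 + 5*N)
n = -605/294 (n = 38*(1/49) - 68*1/24 = 38/49 - 17/6 = -605/294 ≈ -2.0578)
G(d, W) = 1/W - 2*W
c(A, B) = -63*B/2 (c(A, B) = 9*((1/2 - 2*2)*B) = 9*((1/2 - 4)*B) = 9*(-7*B/2) = -63*B/2)
j(182) + c(204, n) = (160 + 5*182) - 63/2*(-605/294) = (160 + 910) + 1815/28 = 1070 + 1815/28 = 31775/28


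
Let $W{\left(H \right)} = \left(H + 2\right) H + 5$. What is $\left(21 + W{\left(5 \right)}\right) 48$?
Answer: $2928$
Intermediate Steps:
$W{\left(H \right)} = 5 + H \left(2 + H\right)$ ($W{\left(H \right)} = \left(2 + H\right) H + 5 = H \left(2 + H\right) + 5 = 5 + H \left(2 + H\right)$)
$\left(21 + W{\left(5 \right)}\right) 48 = \left(21 + \left(5 + 5^{2} + 2 \cdot 5\right)\right) 48 = \left(21 + \left(5 + 25 + 10\right)\right) 48 = \left(21 + 40\right) 48 = 61 \cdot 48 = 2928$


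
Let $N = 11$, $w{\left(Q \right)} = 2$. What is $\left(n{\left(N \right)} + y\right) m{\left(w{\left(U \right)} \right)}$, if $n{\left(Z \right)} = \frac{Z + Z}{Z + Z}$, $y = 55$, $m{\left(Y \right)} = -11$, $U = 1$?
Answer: $-616$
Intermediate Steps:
$n{\left(Z \right)} = 1$ ($n{\left(Z \right)} = \frac{2 Z}{2 Z} = 2 Z \frac{1}{2 Z} = 1$)
$\left(n{\left(N \right)} + y\right) m{\left(w{\left(U \right)} \right)} = \left(1 + 55\right) \left(-11\right) = 56 \left(-11\right) = -616$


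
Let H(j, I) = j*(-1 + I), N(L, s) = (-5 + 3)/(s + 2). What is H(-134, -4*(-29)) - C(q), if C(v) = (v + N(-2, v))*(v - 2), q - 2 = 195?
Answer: -10710785/199 ≈ -53823.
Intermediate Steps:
N(L, s) = -2/(2 + s)
q = 197 (q = 2 + 195 = 197)
C(v) = (-2 + v)*(v - 2/(2 + v)) (C(v) = (v - 2/(2 + v))*(v - 2) = (v - 2/(2 + v))*(-2 + v) = (-2 + v)*(v - 2/(2 + v)))
H(-134, -4*(-29)) - C(q) = -134*(-1 - 4*(-29)) - (4 + 197³ - 6*197)/(2 + 197) = -134*(-1 + 116) - (4 + 7645373 - 1182)/199 = -134*115 - 7644195/199 = -15410 - 1*7644195/199 = -15410 - 7644195/199 = -10710785/199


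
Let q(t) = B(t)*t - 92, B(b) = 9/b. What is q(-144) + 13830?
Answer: 13747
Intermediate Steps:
q(t) = -83 (q(t) = (9/t)*t - 92 = 9 - 92 = -83)
q(-144) + 13830 = -83 + 13830 = 13747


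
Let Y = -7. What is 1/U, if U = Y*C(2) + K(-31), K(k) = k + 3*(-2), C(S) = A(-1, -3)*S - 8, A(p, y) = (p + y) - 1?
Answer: 1/89 ≈ 0.011236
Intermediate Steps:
A(p, y) = -1 + p + y
C(S) = -8 - 5*S (C(S) = (-1 - 1 - 3)*S - 8 = -5*S - 8 = -8 - 5*S)
K(k) = -6 + k (K(k) = k - 6 = -6 + k)
U = 89 (U = -7*(-8 - 5*2) + (-6 - 31) = -7*(-8 - 10) - 37 = -7*(-18) - 37 = 126 - 37 = 89)
1/U = 1/89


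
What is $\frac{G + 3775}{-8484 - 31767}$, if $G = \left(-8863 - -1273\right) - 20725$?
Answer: $\frac{8180}{13417} \approx 0.60967$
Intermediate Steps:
$G = -28315$ ($G = \left(-8863 + 1273\right) - 20725 = -7590 - 20725 = -28315$)
$\frac{G + 3775}{-8484 - 31767} = \frac{-28315 + 3775}{-8484 - 31767} = - \frac{24540}{-40251} = \left(-24540\right) \left(- \frac{1}{40251}\right) = \frac{8180}{13417}$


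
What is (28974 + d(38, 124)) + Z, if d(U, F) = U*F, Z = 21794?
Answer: 55480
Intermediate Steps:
d(U, F) = F*U
(28974 + d(38, 124)) + Z = (28974 + 124*38) + 21794 = (28974 + 4712) + 21794 = 33686 + 21794 = 55480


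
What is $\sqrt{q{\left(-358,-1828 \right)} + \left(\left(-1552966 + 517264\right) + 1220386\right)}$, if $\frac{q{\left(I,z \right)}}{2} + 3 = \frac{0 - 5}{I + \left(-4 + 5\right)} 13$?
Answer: $\frac{8 \sqrt{367766763}}{357} \approx 429.74$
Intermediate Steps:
$q{\left(I,z \right)} = -6 - \frac{130}{1 + I}$ ($q{\left(I,z \right)} = -6 + 2 \frac{0 - 5}{I + \left(-4 + 5\right)} 13 = -6 + 2 - \frac{5}{I + 1} \cdot 13 = -6 + 2 - \frac{5}{1 + I} 13 = -6 + 2 \left(- \frac{65}{1 + I}\right) = -6 - \frac{130}{1 + I}$)
$\sqrt{q{\left(-358,-1828 \right)} + \left(\left(-1552966 + 517264\right) + 1220386\right)} = \sqrt{\frac{2 \left(-68 - -1074\right)}{1 - 358} + \left(\left(-1552966 + 517264\right) + 1220386\right)} = \sqrt{\frac{2 \left(-68 + 1074\right)}{-357} + \left(-1035702 + 1220386\right)} = \sqrt{2 \left(- \frac{1}{357}\right) 1006 + 184684} = \sqrt{- \frac{2012}{357} + 184684} = \sqrt{\frac{65930176}{357}} = \frac{8 \sqrt{367766763}}{357}$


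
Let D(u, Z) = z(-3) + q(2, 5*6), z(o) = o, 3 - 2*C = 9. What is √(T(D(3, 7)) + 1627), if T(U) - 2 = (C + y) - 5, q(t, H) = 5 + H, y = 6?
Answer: √1627 ≈ 40.336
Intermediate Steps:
C = -3 (C = 3/2 - ½*9 = 3/2 - 9/2 = -3)
D(u, Z) = 32 (D(u, Z) = -3 + (5 + 5*6) = -3 + (5 + 30) = -3 + 35 = 32)
T(U) = 0 (T(U) = 2 + ((-3 + 6) - 5) = 2 + (3 - 5) = 2 - 2 = 0)
√(T(D(3, 7)) + 1627) = √(0 + 1627) = √1627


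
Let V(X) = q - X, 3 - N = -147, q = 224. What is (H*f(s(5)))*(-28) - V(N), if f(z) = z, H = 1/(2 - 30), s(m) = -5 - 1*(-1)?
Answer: -78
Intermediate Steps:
N = 150 (N = 3 - 1*(-147) = 3 + 147 = 150)
s(m) = -4 (s(m) = -5 + 1 = -4)
V(X) = 224 - X
H = -1/28 (H = 1/(-28) = -1/28 ≈ -0.035714)
(H*f(s(5)))*(-28) - V(N) = -1/28*(-4)*(-28) - (224 - 1*150) = (⅐)*(-28) - (224 - 150) = -4 - 1*74 = -4 - 74 = -78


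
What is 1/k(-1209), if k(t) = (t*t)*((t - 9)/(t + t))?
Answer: 1/736281 ≈ 1.3582e-6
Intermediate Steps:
k(t) = t*(-9 + t)/2 (k(t) = t**2*((-9 + t)/((2*t))) = t**2*((-9 + t)*(1/(2*t))) = t**2*((-9 + t)/(2*t)) = t*(-9 + t)/2)
1/k(-1209) = 1/((1/2)*(-1209)*(-9 - 1209)) = 1/((1/2)*(-1209)*(-1218)) = 1/736281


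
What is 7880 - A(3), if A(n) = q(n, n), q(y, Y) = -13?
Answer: 7893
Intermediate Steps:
A(n) = -13
7880 - A(3) = 7880 - 1*(-13) = 7880 + 13 = 7893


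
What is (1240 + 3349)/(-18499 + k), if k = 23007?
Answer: 4589/4508 ≈ 1.0180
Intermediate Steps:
(1240 + 3349)/(-18499 + k) = (1240 + 3349)/(-18499 + 23007) = 4589/4508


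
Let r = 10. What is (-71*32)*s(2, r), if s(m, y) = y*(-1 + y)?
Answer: -204480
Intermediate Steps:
(-71*32)*s(2, r) = (-71*32)*(10*(-1 + 10)) = -22720*9 = -2272*90 = -204480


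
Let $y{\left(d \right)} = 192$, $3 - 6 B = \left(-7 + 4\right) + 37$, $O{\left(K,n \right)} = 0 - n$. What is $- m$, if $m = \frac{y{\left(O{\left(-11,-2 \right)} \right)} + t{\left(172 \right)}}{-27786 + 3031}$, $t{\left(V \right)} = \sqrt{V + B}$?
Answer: $\frac{192}{24755} + \frac{\sqrt{6006}}{148530} \approx 0.0082778$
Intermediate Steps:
$O{\left(K,n \right)} = - n$
$B = - \frac{31}{6}$ ($B = \frac{1}{2} - \frac{\left(-7 + 4\right) + 37}{6} = \frac{1}{2} - \frac{-3 + 37}{6} = \frac{1}{2} - \frac{17}{3} = - \frac{31}{6} \approx -5.1667$)
$t{\left(V \right)} = \sqrt{- \frac{31}{6} + V}$ ($t{\left(V \right)} = \sqrt{V - \frac{31}{6}} = \sqrt{- \frac{31}{6} + V}$)
$m = - \frac{192}{24755} - \frac{\sqrt{6006}}{148530}$ ($m = \frac{192 + \frac{\sqrt{-186 + 36 \cdot 172}}{6}}{-27786 + 3031} = \frac{192 + \frac{\sqrt{-186 + 6192}}{6}}{-24755} = \left(192 + \frac{\sqrt{6006}}{6}\right) \left(- \frac{1}{24755}\right) = - \frac{192}{24755} - \frac{\sqrt{6006}}{148530} \approx -0.0082778$)
$- m = - (- \frac{192}{24755} - \frac{\sqrt{6006}}{148530}) = \frac{192}{24755} + \frac{\sqrt{6006}}{148530}$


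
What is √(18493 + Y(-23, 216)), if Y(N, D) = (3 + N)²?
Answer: √18893 ≈ 137.45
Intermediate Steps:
√(18493 + Y(-23, 216)) = √(18493 + (3 - 23)²) = √(18493 + (-20)²) = √(18493 + 400) = √18893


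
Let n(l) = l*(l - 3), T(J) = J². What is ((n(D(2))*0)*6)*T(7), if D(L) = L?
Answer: 0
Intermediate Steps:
n(l) = l*(-3 + l)
((n(D(2))*0)*6)*T(7) = (((2*(-3 + 2))*0)*6)*7² = (((2*(-1))*0)*6)*49 = (-2*0*6)*49 = (0*6)*49 = 0*49 = 0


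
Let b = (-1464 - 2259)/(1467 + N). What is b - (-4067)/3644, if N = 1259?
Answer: -1239985/4966772 ≈ -0.24966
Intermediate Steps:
b = -3723/2726 (b = (-1464 - 2259)/(1467 + 1259) = -3723/2726 ≈ -1.3657)
b - (-4067)/3644 = -3723/2726 - (-4067)/3644 = -3723/2726 - 1*(-4067/3644) = -3723/2726 + 4067/3644 = -1239985/4966772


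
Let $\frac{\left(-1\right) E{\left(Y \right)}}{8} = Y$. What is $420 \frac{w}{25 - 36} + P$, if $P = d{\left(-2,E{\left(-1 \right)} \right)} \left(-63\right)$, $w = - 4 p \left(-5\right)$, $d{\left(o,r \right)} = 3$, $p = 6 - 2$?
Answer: $- \frac{35679}{11} \approx -3243.5$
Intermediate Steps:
$p = 4$ ($p = 6 - 2 = 4$)
$E{\left(Y \right)} = - 8 Y$
$w = 80$ ($w = \left(-4\right) 4 \left(-5\right) = \left(-16\right) \left(-5\right) = 80$)
$P = -189$ ($P = 3 \left(-63\right) = -189$)
$420 \frac{w}{25 - 36} + P = 420 \frac{80}{25 - 36} - 189 = 420 \frac{80}{-11} - 189 = 420 \cdot 80 \left(- \frac{1}{11}\right) - 189 = 420 \left(- \frac{80}{11}\right) - 189 = - \frac{33600}{11} - 189 = - \frac{35679}{11}$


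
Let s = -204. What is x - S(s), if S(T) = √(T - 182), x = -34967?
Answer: -34967 - I*√386 ≈ -34967.0 - 19.647*I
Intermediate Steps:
S(T) = √(-182 + T)
x - S(s) = -34967 - √(-182 - 204) = -34967 - √(-386) = -34967 - I*√386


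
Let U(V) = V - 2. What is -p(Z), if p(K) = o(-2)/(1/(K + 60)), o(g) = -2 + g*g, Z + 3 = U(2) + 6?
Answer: -126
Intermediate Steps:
U(V) = -2 + V
Z = 3 (Z = -3 + ((-2 + 2) + 6) = -3 + (0 + 6) = -3 + 6 = 3)
o(g) = -2 + g**2
p(K) = 120 + 2*K (p(K) = (-2 + (-2)**2)/(1/(K + 60)) = (-2 + 4)/(1/(60 + K)) = 2*(60 + K) = 120 + 2*K)
-p(Z) = -(120 + 2*3) = -(120 + 6) = -1*126 = -126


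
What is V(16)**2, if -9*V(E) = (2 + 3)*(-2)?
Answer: 100/81 ≈ 1.2346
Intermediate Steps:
V(E) = 10/9 (V(E) = -(2 + 3)*(-2)/9 = -5*(-2)/9 = -1/9*(-10) = 10/9)
V(16)**2 = (10/9)**2 = 100/81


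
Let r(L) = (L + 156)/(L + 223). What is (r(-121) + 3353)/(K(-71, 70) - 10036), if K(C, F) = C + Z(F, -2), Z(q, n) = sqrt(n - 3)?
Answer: -1152336129/3473149436 - 342041*I*sqrt(5)/10419448308 ≈ -0.33178 - 7.3404e-5*I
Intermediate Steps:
Z(q, n) = sqrt(-3 + n)
K(C, F) = C + I*sqrt(5) (K(C, F) = C + sqrt(-3 - 2) = C + sqrt(-5) = C + I*sqrt(5))
r(L) = (156 + L)/(223 + L)
(r(-121) + 3353)/(K(-71, 70) - 10036) = ((156 - 121)/(223 - 121) + 3353)/((-71 + I*sqrt(5)) - 10036) = (35/102 + 3353)/(-10107 + I*sqrt(5)) = 342041/(102*(-10107 + I*sqrt(5)))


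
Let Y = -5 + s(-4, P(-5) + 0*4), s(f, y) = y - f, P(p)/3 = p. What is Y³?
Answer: -4096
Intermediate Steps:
P(p) = 3*p
Y = -16 (Y = -5 + ((3*(-5) + 0*4) - 1*(-4)) = -5 + ((-15 + 0) + 4) = -5 + (-15 + 4) = -5 - 11 = -16)
Y³ = (-16)³ = -4096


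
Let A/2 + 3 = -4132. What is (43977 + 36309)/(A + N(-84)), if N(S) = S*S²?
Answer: -40143/300487 ≈ -0.13359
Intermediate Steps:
N(S) = S³
A = -8270 (A = -6 + 2*(-4132) = -6 - 8264 = -8270)
(43977 + 36309)/(A + N(-84)) = (43977 + 36309)/(-8270 + (-84)³) = 80286/(-8270 - 592704) = 80286/(-600974) = 80286*(-1/600974) = -40143/300487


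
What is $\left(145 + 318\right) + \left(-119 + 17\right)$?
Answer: $361$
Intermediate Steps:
$\left(145 + 318\right) + \left(-119 + 17\right) = 463 - 102 = 361$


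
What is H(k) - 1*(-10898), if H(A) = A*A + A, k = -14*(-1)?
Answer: 11108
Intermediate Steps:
k = 14
H(A) = A + A² (H(A) = A² + A = A + A²)
H(k) - 1*(-10898) = 14*(1 + 14) - 1*(-10898) = 14*15 + 10898 = 210 + 10898 = 11108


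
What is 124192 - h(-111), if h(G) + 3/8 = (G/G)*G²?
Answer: 894971/8 ≈ 1.1187e+5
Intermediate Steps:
h(G) = -3/8 + G² (h(G) = -3/8 + (G/G)*G² = -3/8 + 1*G² = -3/8 + G²)
124192 - h(-111) = 124192 - (-3/8 + (-111)²) = 124192 - (-3/8 + 12321) = 124192 - 1*98565/8 = 124192 - 98565/8 = 894971/8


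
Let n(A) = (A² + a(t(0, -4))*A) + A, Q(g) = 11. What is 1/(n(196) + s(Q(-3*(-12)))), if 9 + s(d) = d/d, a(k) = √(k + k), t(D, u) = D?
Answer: 1/38604 ≈ 2.5904e-5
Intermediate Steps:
a(k) = √2*√k (a(k) = √(2*k) = √2*√k)
s(d) = -8 (s(d) = -9 + d/d = -9 + 1 = -8)
n(A) = A + A² (n(A) = (A² + (√2*√0)*A) + A = (A² + (√2*0)*A) + A = (A² + 0*A) + A = (A² + 0) + A = A² + A = A + A²)
1/(n(196) + s(Q(-3*(-12)))) = 1/(196*(1 + 196) - 8) = 1/(196*197 - 8) = 1/(38612 - 8) = 1/38604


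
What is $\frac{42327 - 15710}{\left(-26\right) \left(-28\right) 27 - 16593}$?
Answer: $\frac{26617}{3063} \approx 8.6898$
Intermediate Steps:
$\frac{42327 - 15710}{\left(-26\right) \left(-28\right) 27 - 16593} = \frac{26617}{728 \cdot 27 - 16593} = \frac{26617}{19656 - 16593} = \frac{26617}{3063}$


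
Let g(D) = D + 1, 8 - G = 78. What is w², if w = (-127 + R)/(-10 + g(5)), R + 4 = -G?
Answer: 3721/16 ≈ 232.56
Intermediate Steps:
G = -70 (G = 8 - 1*78 = 8 - 78 = -70)
g(D) = 1 + D
R = 66 (R = -4 - 1*(-70) = -4 + 70 = 66)
w = 61/4 (w = (-127 + 66)/(-10 + (1 + 5)) = -61/(-10 + 6) = -61/(-4) = -61*(-¼) = 61/4 ≈ 15.250)
w² = (61/4)² = 3721/16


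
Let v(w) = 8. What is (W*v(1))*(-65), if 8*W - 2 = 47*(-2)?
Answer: 5980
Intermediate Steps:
W = -23/2 (W = 1/4 + (47*(-2))/8 = 1/4 + (1/8)*(-94) = 1/4 - 47/4 = -23/2 ≈ -11.500)
(W*v(1))*(-65) = -23/2*8*(-65) = -92*(-65) = 5980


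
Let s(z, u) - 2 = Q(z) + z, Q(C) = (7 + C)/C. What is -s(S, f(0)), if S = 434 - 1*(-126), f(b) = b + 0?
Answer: -45041/80 ≈ -563.01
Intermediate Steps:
f(b) = b
Q(C) = (7 + C)/C
S = 560 (S = 434 + 126 = 560)
s(z, u) = 2 + z + (7 + z)/z (s(z, u) = 2 + ((7 + z)/z + z) = 2 + (z + (7 + z)/z) = 2 + z + (7 + z)/z)
-s(S, f(0)) = -(3 + 560 + 7/560) = -(3 + 560 + 7*(1/560)) = -(3 + 560 + 1/80) = -1*45041/80 = -45041/80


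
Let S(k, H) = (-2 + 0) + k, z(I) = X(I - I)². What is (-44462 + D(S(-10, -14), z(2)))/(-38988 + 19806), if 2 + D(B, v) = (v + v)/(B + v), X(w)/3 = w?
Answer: 22232/9591 ≈ 2.3180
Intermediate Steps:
X(w) = 3*w
z(I) = 0 (z(I) = (3*(I - I))² = (3*0)² = 0² = 0)
S(k, H) = -2 + k
D(B, v) = -2 + 2*v/(B + v) (D(B, v) = -2 + (v + v)/(B + v) = -2 + (2*v)/(B + v) = -2 + 2*v/(B + v))
(-44462 + D(S(-10, -14), z(2)))/(-38988 + 19806) = (-44462 - 2*(-2 - 10)/((-2 - 10) + 0))/(-38988 + 19806) = (-44462 - 2*(-12)/(-12 + 0))/(-19182) = (-44462 - 2*(-12)/(-12))*(-1/19182) = (-44462 - 2*(-12)*(-1/12))*(-1/19182) = (-44462 - 2)*(-1/19182) = -44464*(-1/19182) = 22232/9591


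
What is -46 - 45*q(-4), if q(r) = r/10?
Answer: -28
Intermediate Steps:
q(r) = r/10 (q(r) = r*(⅒) = r/10)
-46 - 45*q(-4) = -46 - 9*(-4)/2 = -46 - 45*(-⅖) = -46 + 18 = -28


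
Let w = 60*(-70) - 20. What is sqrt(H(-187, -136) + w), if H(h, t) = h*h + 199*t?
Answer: sqrt(3685) ≈ 60.704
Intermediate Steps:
H(h, t) = h**2 + 199*t
w = -4220 (w = -4200 - 20 = -4220)
sqrt(H(-187, -136) + w) = sqrt(((-187)**2 + 199*(-136)) - 4220) = sqrt((34969 - 27064) - 4220) = sqrt(7905 - 4220) = sqrt(3685)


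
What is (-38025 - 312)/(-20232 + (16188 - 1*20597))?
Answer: 38337/24641 ≈ 1.5558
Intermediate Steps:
(-38025 - 312)/(-20232 + (16188 - 1*20597)) = -38337/(-20232 + (16188 - 20597)) = -38337/(-20232 - 4409) = -38337/(-24641) = -38337*(-1/24641) = 38337/24641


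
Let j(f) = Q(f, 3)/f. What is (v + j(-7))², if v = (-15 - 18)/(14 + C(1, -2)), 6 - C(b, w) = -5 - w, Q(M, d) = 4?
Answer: 104329/25921 ≈ 4.0249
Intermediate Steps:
C(b, w) = 11 + w (C(b, w) = 6 - (-5 - w) = 6 + (5 + w) = 11 + w)
j(f) = 4/f
v = -33/23 (v = (-15 - 18)/(14 + (11 - 2)) = -33/(14 + 9) = -33/23 ≈ -1.4348)
(v + j(-7))² = (-33/23 + 4/(-7))² = (-33/23 + 4*(-⅐))² = (-33/23 - 4/7)² = (-323/161)² = 104329/25921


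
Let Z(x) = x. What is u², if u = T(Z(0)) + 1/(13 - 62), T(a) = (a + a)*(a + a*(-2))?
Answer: 1/2401 ≈ 0.00041649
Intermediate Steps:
T(a) = -2*a² (T(a) = (2*a)*(a - 2*a) = (2*a)*(-a) = -2*a²)
u = -1/49 (u = -2*0² + 1/(13 - 62) = -2*0 + 1/(-49) = 0 - 1/49 = -1/49 ≈ -0.020408)
u² = (-1/49)² = 1/2401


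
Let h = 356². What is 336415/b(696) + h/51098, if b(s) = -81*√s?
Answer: 63368/25549 - 336415*√174/28188 ≈ -154.95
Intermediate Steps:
h = 126736
336415/b(696) + h/51098 = 336415/((-162*√174)) + 126736/51098 = 336415/((-162*√174)) + 126736*(1/51098) = 336415/((-162*√174)) + 63368/25549 = 336415*(-√174/28188) + 63368/25549 = -336415*√174/28188 + 63368/25549 = 63368/25549 - 336415*√174/28188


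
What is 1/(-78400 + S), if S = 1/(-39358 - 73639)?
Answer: -112997/8858964801 ≈ -1.2755e-5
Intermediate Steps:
S = -1/112997 (S = 1/(-112997) = -1/112997 ≈ -8.8498e-6)
1/(-78400 + S) = 1/(-78400 - 1/112997) = 1/(-8858964801/112997) = -112997/8858964801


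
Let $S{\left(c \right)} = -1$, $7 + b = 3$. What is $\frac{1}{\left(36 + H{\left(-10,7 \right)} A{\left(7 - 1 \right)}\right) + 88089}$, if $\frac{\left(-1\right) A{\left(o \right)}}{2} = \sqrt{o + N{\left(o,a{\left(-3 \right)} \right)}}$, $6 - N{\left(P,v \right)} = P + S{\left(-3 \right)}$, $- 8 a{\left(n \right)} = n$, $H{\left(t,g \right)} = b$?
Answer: $\frac{88125}{7766015177} - \frac{8 \sqrt{7}}{7766015177} \approx 1.1345 \cdot 10^{-5}$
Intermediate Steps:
$b = -4$ ($b = -7 + 3 = -4$)
$H{\left(t,g \right)} = -4$
$a{\left(n \right)} = - \frac{n}{8}$
$N{\left(P,v \right)} = 7 - P$ ($N{\left(P,v \right)} = 6 - \left(P - 1\right) = 6 - \left(-1 + P\right) = 7 - P$)
$A{\left(o \right)} = - 2 \sqrt{7}$ ($A{\left(o \right)} = - 2 \sqrt{o - \left(-7 + o\right)} = - 2 \sqrt{7}$)
$\frac{1}{\left(36 + H{\left(-10,7 \right)} A{\left(7 - 1 \right)}\right) + 88089} = \frac{1}{\left(36 - 4 \left(- 2 \sqrt{7}\right)\right) + 88089} = \frac{1}{\left(36 + 8 \sqrt{7}\right) + 88089} = \frac{1}{88125 + 8 \sqrt{7}}$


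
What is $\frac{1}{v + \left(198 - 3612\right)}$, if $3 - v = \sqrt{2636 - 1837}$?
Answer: $- \frac{3411}{11634122} + \frac{\sqrt{799}}{11634122} \approx -0.00029076$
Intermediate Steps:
$v = 3 - \sqrt{799}$ ($v = 3 - \sqrt{2636 - 1837} = 3 - \sqrt{799} \approx -25.267$)
$\frac{1}{v + \left(198 - 3612\right)} = \frac{1}{\left(3 - \sqrt{799}\right) + \left(198 - 3612\right)} = \frac{1}{\left(3 - \sqrt{799}\right) - 3414} = \frac{1}{-3411 - \sqrt{799}}$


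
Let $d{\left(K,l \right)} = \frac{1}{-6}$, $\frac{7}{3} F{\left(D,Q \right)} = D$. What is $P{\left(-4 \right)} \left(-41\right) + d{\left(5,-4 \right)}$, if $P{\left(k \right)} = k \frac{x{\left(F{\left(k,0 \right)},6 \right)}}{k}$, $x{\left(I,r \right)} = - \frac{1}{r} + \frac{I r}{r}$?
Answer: $\frac{1616}{21} \approx 76.952$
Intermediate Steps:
$F{\left(D,Q \right)} = \frac{3 D}{7}$
$d{\left(K,l \right)} = - \frac{1}{6}$
$x{\left(I,r \right)} = I - \frac{1}{r}$ ($x{\left(I,r \right)} = - \frac{1}{r} + I = I - \frac{1}{r}$)
$P{\left(k \right)} = - \frac{1}{6} + \frac{3 k}{7}$ ($P{\left(k \right)} = k \frac{\frac{3 k}{7} - \frac{1}{6}}{k} = k \frac{- \frac{1}{6} + \frac{3 k}{7}}{k} = - \frac{1}{6} + \frac{3 k}{7}$)
$P{\left(-4 \right)} \left(-41\right) + d{\left(5,-4 \right)} = \left(- \frac{1}{6} + \frac{3}{7} \left(-4\right)\right) \left(-41\right) - \frac{1}{6} = \left(- \frac{1}{6} - \frac{12}{7}\right) \left(-41\right) - \frac{1}{6} = \left(- \frac{79}{42}\right) \left(-41\right) - \frac{1}{6} = \frac{3239}{42} - \frac{1}{6} = \frac{1616}{21}$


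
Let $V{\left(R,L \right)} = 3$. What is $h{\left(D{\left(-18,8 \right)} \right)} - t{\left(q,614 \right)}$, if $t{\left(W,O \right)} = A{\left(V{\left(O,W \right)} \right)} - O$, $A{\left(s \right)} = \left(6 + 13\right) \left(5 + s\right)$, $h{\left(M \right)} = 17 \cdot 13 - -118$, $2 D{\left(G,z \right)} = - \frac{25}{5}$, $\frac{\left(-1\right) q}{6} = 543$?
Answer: $801$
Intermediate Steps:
$q = -3258$ ($q = \left(-6\right) 543 = -3258$)
$D{\left(G,z \right)} = - \frac{5}{2}$ ($D{\left(G,z \right)} = \frac{\left(-25\right) \frac{1}{5}}{2} = \frac{1}{2} \left(-5\right) = - \frac{5}{2}$)
$h{\left(M \right)} = 339$ ($h{\left(M \right)} = 221 + 118 = 339$)
$A{\left(s \right)} = 95 + 19 s$ ($A{\left(s \right)} = 19 \left(5 + s\right) = 95 + 19 s$)
$t{\left(W,O \right)} = 152 - O$ ($t{\left(W,O \right)} = \left(95 + 19 \cdot 3\right) - O = \left(95 + 57\right) - O = 152 - O$)
$h{\left(D{\left(-18,8 \right)} \right)} - t{\left(q,614 \right)} = 339 - \left(152 - 614\right) = 339 - -462 = 339 + 462 = 801$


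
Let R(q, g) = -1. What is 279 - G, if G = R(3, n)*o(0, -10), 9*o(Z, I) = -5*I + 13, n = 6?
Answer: 286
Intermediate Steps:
o(Z, I) = 13/9 - 5*I/9 (o(Z, I) = (-5*I + 13)/9 = (13 - 5*I)/9 = 13/9 - 5*I/9)
G = -7 (G = -(13/9 - 5/9*(-10)) = -(13/9 + 50/9) = -1*7 = -7)
279 - G = 279 - 1*(-7) = 279 + 7 = 286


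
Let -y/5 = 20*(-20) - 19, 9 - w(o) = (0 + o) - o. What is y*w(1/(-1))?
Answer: 18855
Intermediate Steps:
w(o) = 9 (w(o) = 9 - ((0 + o) - o) = 9 - (o - o) = 9 - 1*0 = 9 + 0 = 9)
y = 2095 (y = -5*(20*(-20) - 19) = -5*(-400 - 19) = -5*(-419) = 2095)
y*w(1/(-1)) = 2095*9 = 18855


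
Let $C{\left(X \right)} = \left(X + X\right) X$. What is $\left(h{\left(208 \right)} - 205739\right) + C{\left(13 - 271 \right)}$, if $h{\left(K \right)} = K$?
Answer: $-72403$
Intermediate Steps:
$C{\left(X \right)} = 2 X^{2}$ ($C{\left(X \right)} = 2 X X = 2 X^{2}$)
$\left(h{\left(208 \right)} - 205739\right) + C{\left(13 - 271 \right)} = \left(208 - 205739\right) + 2 \left(13 - 271\right)^{2} = -205531 + 2 \left(13 - 271\right)^{2} = -205531 + 2 \left(-258\right)^{2} = -205531 + 2 \cdot 66564 = -205531 + 133128 = -72403$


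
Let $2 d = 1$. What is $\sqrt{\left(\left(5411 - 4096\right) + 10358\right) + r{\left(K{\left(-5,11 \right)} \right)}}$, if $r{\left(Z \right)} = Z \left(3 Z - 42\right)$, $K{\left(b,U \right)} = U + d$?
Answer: $\frac{\sqrt{46347}}{2} \approx 107.64$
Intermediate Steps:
$d = \frac{1}{2}$ ($d = \frac{1}{2} \cdot 1 = \frac{1}{2} \approx 0.5$)
$K{\left(b,U \right)} = \frac{1}{2} + U$ ($K{\left(b,U \right)} = U + \frac{1}{2} = \frac{1}{2} + U$)
$r{\left(Z \right)} = Z \left(-42 + 3 Z\right)$
$\sqrt{\left(\left(5411 - 4096\right) + 10358\right) + r{\left(K{\left(-5,11 \right)} \right)}} = \sqrt{\left(\left(5411 - 4096\right) + 10358\right) + 3 \left(\frac{1}{2} + 11\right) \left(-14 + \left(\frac{1}{2} + 11\right)\right)} = \sqrt{\left(1315 + 10358\right) + 3 \cdot \frac{23}{2} \left(-14 + \frac{23}{2}\right)} = \sqrt{11673 + 3 \cdot \frac{23}{2} \left(- \frac{5}{2}\right)} = \sqrt{11673 - \frac{345}{4}} = \sqrt{\frac{46347}{4}} = \frac{\sqrt{46347}}{2}$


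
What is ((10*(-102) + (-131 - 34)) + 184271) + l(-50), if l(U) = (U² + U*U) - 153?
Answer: 187933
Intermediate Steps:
l(U) = -153 + 2*U² (l(U) = (U² + U²) - 153 = 2*U² - 153 = -153 + 2*U²)
((10*(-102) + (-131 - 34)) + 184271) + l(-50) = ((10*(-102) + (-131 - 34)) + 184271) + (-153 + 2*(-50)²) = ((-1020 - 165) + 184271) + (-153 + 2*2500) = (-1185 + 184271) + (-153 + 5000) = 183086 + 4847 = 187933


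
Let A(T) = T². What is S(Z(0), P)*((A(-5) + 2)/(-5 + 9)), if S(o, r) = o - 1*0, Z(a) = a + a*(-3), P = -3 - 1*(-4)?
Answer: 0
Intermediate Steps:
P = 1 (P = -3 + 4 = 1)
Z(a) = -2*a (Z(a) = a - 3*a = -2*a)
S(o, r) = o (S(o, r) = o + 0 = o)
S(Z(0), P)*((A(-5) + 2)/(-5 + 9)) = (-2*0)*(((-5)² + 2)/(-5 + 9)) = 0*((25 + 2)/4) = 0*(27*(¼)) = 0*(27/4) = 0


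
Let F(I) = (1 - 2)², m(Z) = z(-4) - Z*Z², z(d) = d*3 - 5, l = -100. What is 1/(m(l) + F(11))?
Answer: 1/999984 ≈ 1.0000e-6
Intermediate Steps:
z(d) = -5 + 3*d (z(d) = 3*d - 5 = -5 + 3*d)
m(Z) = -17 - Z³ (m(Z) = (-5 + 3*(-4)) - Z*Z² = (-5 - 12) - Z³ = -17 - Z³)
F(I) = 1 (F(I) = (-1)² = 1)
1/(m(l) + F(11)) = 1/((-17 - 1*(-100)³) + 1) = 1/((-17 - 1*(-1000000)) + 1) = 1/((-17 + 1000000) + 1) = 1/(999983 + 1) = 1/999984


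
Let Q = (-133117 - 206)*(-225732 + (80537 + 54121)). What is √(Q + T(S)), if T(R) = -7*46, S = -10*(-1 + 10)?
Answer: 2*√3035564645 ≈ 1.1019e+5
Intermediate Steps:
S = -90 (S = -10*9 = -90)
T(R) = -322
Q = 12142258902 (Q = -133323*(-225732 + 134658) = -133323*(-91074) = 12142258902)
√(Q + T(S)) = √(12142258902 - 322) = √12142258580 = 2*√3035564645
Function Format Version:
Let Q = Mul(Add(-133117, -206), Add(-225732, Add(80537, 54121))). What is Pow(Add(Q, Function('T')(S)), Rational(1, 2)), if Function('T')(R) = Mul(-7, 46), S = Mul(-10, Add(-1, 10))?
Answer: Mul(2, Pow(3035564645, Rational(1, 2))) ≈ 1.1019e+5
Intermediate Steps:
S = -90 (S = Mul(-10, 9) = -90)
Function('T')(R) = -322
Q = 12142258902 (Q = Mul(-133323, Add(-225732, 134658)) = Mul(-133323, -91074) = 12142258902)
Pow(Add(Q, Function('T')(S)), Rational(1, 2)) = Pow(Add(12142258902, -322), Rational(1, 2)) = Pow(12142258580, Rational(1, 2)) = Mul(2, Pow(3035564645, Rational(1, 2)))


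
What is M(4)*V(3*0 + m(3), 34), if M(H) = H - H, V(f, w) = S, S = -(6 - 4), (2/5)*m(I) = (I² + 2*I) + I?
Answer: 0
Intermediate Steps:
m(I) = 5*I²/2 + 15*I/2 (m(I) = 5*((I² + 2*I) + I)/2 = 5*(I² + 3*I)/2 = 5*I²/2 + 15*I/2)
S = -2 (S = -1*2 = -2)
V(f, w) = -2
M(H) = 0
M(4)*V(3*0 + m(3), 34) = 0*(-2) = 0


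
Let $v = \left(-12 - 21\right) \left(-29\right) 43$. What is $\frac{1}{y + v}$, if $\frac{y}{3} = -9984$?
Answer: $\frac{1}{11199} \approx 8.9294 \cdot 10^{-5}$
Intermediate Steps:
$y = -29952$ ($y = 3 \left(-9984\right) = -29952$)
$v = 41151$ ($v = \left(-12 - 21\right) \left(-29\right) 43 = \left(-33\right) \left(-29\right) 43 = 957 \cdot 43 = 41151$)
$\frac{1}{y + v} = \frac{1}{-29952 + 41151} = \frac{1}{11199}$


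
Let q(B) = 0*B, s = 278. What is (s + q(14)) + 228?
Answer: 506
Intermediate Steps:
q(B) = 0
(s + q(14)) + 228 = (278 + 0) + 228 = 278 + 228 = 506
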